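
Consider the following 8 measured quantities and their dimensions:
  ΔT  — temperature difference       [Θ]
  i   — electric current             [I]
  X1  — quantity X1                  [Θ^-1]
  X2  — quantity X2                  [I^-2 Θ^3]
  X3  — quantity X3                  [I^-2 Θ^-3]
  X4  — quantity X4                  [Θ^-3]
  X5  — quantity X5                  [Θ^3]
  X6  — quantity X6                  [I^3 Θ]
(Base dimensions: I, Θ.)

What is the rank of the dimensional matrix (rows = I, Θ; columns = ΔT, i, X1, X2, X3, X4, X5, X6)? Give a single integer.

Dimensional matrix (I×Θ by ΔT×i×X1×X2×X3×X4×X5×X6):
  I: [ 0  1  0 -2 -2  0  0  3]
  Θ: [ 1  0 -1  3 -3 -3  3  1]
Row reduction gives pivot columns ΔT,i; rank = 2

2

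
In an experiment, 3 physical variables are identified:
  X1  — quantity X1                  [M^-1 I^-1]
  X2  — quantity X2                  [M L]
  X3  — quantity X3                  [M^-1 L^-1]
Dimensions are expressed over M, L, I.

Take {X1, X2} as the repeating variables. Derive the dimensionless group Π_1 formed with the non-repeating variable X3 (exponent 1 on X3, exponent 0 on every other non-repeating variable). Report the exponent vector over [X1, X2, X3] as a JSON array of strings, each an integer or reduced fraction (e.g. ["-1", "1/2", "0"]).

["0", "1", "1"]

Dimensional matrix (M×L×I by X1×X2×X3):
  M: [-1  1 -1]
  L: [ 0  1 -1]
  I: [-1  0  0]
Row reduction gives pivot columns X1,X2; rank = 2
Pivot set = {X1,X2}, free = {X3}
RREF:
  r0: [   1    0    0]
  r1: [   0    1   -1]
  r2: [   0    0    0]
Fix exponent of X3 at 1; solve each RREF row for its pivot's exponent:
  r0: exp(X1) + (0)·1 = 0 ⇒ exp(X1) = 0
  r1: exp(X2) + (-1)·1 = 0 ⇒ exp(X2) = 1
Π_1 = X2 · X3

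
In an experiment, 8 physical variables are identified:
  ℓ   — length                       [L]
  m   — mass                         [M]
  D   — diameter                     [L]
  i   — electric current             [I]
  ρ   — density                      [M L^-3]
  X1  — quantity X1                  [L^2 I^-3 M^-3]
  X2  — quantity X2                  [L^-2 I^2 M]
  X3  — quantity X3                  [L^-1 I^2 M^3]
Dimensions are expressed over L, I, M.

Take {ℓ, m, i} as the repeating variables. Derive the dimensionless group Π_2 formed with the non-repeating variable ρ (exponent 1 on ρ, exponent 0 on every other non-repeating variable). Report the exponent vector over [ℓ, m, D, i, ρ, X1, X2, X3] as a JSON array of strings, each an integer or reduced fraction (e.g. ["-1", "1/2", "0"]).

["3", "-1", "0", "0", "1", "0", "0", "0"]

Exponent matrix [L,I,M] × [ℓ,m,D,i,ρ,X1,X2,X3]:
  L: [ 1  0  1  0 -3  2 -2 -1]
  I: [ 0  0  0  1  0 -3  2  2]
  M: [ 0  1  0  0  1 -3  1  3]
Row reduction gives pivot columns ℓ,m,i; rank = 3
Pivot set = {ℓ,m,i}, free = {D,ρ,X1,X2,X3}
RREF:
  r0: [   1    0    1    0   -3    2   -2   -1]
  r1: [   0    1    0    0    1   -3    1    3]
  r2: [   0    0    0    1    0   -3    2    2]
Fix exponent of ρ at 1, D at 0, X1 at 0, X2 at 0, X3 at 0; solve each RREF row for its pivot's exponent:
  r0: exp(ℓ) + (-3)·1 = 0 ⇒ exp(ℓ) = 3
  r1: exp(m) + (1)·1 = 0 ⇒ exp(m) = -1
  r2: exp(i) + (0)·1 = 0 ⇒ exp(i) = 0
Π_2 = ℓ^3 · m^-1 · ρ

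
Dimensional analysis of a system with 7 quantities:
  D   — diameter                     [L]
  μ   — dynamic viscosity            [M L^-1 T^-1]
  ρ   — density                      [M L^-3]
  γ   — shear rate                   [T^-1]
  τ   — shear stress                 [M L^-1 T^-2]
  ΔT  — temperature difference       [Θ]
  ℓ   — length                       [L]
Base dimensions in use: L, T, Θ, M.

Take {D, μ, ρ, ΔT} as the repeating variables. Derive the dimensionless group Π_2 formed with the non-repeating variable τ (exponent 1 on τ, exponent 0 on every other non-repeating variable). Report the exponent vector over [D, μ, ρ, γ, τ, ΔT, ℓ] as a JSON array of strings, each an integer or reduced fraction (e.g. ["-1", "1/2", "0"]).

Write exponents as rows L,T,Θ,M / cols D,μ,ρ,γ,τ,ΔT,ℓ:
  L: [ 1 -1 -3  0 -1  0  1]
  T: [ 0 -1  0 -1 -2  0  0]
  Θ: [ 0  0  0  0  0  1  0]
  M: [ 0  1  1  0  1  0  0]
Row reduction gives pivot columns D,μ,ρ,ΔT; rank = 4
Pivot set = {D,μ,ρ,ΔT}, free = {γ,τ,ℓ}
RREF:
  r0: [   1    0    0   -2   -2    0    1]
  r1: [   0    1    0    1    2    0    0]
  r2: [   0    0    1   -1   -1    0    0]
  r3: [   0    0    0    0    0    1    0]
Fix exponent of τ at 1, γ at 0, ℓ at 0; solve each RREF row for its pivot's exponent:
  r0: exp(D) + (-2)·1 = 0 ⇒ exp(D) = 2
  r1: exp(μ) + (2)·1 = 0 ⇒ exp(μ) = -2
  r2: exp(ρ) + (-1)·1 = 0 ⇒ exp(ρ) = 1
  r3: exp(ΔT) + (0)·1 = 0 ⇒ exp(ΔT) = 0
Π_2 = D^2 · μ^-2 · ρ · τ

["2", "-2", "1", "0", "1", "0", "0"]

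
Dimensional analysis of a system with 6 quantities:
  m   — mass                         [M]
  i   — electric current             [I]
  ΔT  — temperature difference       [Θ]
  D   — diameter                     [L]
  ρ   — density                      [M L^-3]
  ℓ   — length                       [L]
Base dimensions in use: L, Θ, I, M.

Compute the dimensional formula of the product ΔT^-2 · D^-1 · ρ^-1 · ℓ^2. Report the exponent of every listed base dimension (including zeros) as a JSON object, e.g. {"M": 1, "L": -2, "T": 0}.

{"L": 4, "Θ": -2, "I": 0, "M": -1}

Exponent matrix [L,Θ,I,M] × [m,i,ΔT,D,ρ,ℓ]:
  L: [ 0  0  0  1 -3  1]
  Θ: [ 0  0  1  0  0  0]
  I: [ 0  1  0  0  0  0]
  M: [ 1  0  0  0  1  0]
  [L]: (-2)·0+(-1)·1+(-1)·-3+(2)·1 = 4
  [Θ]: (-2)·1+(-1)·0+(-1)·0+(2)·0 = -2
  [I]: (-2)·0+(-1)·0+(-1)·0+(2)·0 = 0
  [M]: (-2)·0+(-1)·0+(-1)·1+(2)·0 = -1
⇒ L^4 Θ^-2 M^-1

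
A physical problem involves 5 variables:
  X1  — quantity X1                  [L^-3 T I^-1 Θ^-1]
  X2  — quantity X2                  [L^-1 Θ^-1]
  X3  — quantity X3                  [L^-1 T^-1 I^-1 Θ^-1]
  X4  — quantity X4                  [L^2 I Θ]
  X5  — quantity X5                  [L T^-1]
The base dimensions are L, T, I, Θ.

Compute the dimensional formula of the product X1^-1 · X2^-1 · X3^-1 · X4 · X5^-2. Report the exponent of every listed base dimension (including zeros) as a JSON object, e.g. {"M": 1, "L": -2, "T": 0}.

{"L": 5, "T": 2, "I": 3, "Θ": 4}

Exponent matrix [L,T,I,Θ] × [X1,X2,X3,X4,X5]:
  L: [-3 -1 -1  2  1]
  T: [ 1  0 -1  0 -1]
  I: [-1  0 -1  1  0]
  Θ: [-1 -1 -1  1  0]
  [L]: (-1)·-3+(-1)·-1+(-1)·-1+(1)·2+(-2)·1 = 5
  [T]: (-1)·1+(-1)·0+(-1)·-1+(1)·0+(-2)·-1 = 2
  [I]: (-1)·-1+(-1)·0+(-1)·-1+(1)·1+(-2)·0 = 3
  [Θ]: (-1)·-1+(-1)·-1+(-1)·-1+(1)·1+(-2)·0 = 4
⇒ L^5 T^2 I^3 Θ^4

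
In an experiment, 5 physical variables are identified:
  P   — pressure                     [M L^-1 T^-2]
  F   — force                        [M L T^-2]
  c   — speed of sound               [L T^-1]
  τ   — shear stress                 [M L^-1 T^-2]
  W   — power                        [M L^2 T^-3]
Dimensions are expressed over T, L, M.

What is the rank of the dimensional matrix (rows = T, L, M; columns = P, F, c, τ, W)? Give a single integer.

3

Dimensional matrix (T×L×M by P×F×c×τ×W):
  T: [-2 -2 -1 -2 -3]
  L: [-1  1  1 -1  2]
  M: [ 1  1  0  1  1]
RREF → pivots at {P,F,c} ⇒ r = 3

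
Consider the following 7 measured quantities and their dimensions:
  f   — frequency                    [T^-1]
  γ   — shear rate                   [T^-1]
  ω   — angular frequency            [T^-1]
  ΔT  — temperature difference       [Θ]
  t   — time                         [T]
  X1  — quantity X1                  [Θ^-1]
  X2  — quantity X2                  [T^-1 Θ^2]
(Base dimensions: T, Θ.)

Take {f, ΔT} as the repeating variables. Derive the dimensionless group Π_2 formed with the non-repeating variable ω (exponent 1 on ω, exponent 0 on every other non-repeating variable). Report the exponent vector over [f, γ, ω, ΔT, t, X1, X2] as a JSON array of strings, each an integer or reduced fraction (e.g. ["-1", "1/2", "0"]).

Write exponents as rows T,Θ / cols f,γ,ω,ΔT,t,X1,X2:
  T: [-1 -1 -1  0  1  0 -1]
  Θ: [ 0  0  0  1  0 -1  2]
RREF → pivots at {f,ΔT} ⇒ r = 2
Repeat: f,ΔT; free: γ,ω,t,X1,X2
RREF:
  r0: [   1    1    1    0   -1    0    1]
  r1: [   0    0    0    1    0   -1    2]
Fix exponent of ω at 1, γ at 0, t at 0, X1 at 0, X2 at 0; solve each RREF row for its pivot's exponent:
  r0: exp(f) + (1)·1 = 0 ⇒ exp(f) = -1
  r1: exp(ΔT) + (0)·1 = 0 ⇒ exp(ΔT) = 0
Π_2 = f^-1 · ω

["-1", "0", "1", "0", "0", "0", "0"]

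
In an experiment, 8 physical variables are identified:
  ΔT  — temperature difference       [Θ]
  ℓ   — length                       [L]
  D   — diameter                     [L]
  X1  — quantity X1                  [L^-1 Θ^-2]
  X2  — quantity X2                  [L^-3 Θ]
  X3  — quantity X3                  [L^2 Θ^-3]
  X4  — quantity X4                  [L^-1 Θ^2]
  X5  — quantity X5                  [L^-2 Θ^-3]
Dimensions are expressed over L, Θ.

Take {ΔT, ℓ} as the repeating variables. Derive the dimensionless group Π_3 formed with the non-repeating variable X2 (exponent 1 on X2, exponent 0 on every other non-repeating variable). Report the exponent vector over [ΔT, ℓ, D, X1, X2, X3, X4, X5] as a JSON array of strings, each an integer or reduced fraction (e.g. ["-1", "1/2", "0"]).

["-1", "3", "0", "0", "1", "0", "0", "0"]

Dimensional matrix (L×Θ by ΔT×ℓ×D×X1×X2×X3×X4×X5):
  L: [ 0  1  1 -1 -3  2 -1 -2]
  Θ: [ 1  0  0 -2  1 -3  2 -3]
Row reduction gives pivot columns ΔT,ℓ; rank = 2
Pivot set = {ΔT,ℓ}, free = {D,X1,X2,X3,X4,X5}
RREF:
  r0: [   1    0    0   -2    1   -3    2   -3]
  r1: [   0    1    1   -1   -3    2   -1   -2]
Fix exponent of X2 at 1, D at 0, X1 at 0, X3 at 0, X4 at 0, X5 at 0; solve each RREF row for its pivot's exponent:
  r0: exp(ΔT) + (1)·1 = 0 ⇒ exp(ΔT) = -1
  r1: exp(ℓ) + (-3)·1 = 0 ⇒ exp(ℓ) = 3
Π_3 = ΔT^-1 · ℓ^3 · X2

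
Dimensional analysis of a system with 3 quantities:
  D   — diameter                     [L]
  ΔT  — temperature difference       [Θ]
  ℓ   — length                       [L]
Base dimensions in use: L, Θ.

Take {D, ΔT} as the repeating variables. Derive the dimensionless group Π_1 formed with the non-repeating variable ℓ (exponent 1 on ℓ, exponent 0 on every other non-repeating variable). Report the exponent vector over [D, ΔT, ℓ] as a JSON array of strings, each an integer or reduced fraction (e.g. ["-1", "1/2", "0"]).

["-1", "0", "1"]

Dimensional matrix (L×Θ by D×ΔT×ℓ):
  L: [ 1  0  1]
  Θ: [ 0  1  0]
RREF → pivots at {D,ΔT} ⇒ r = 2
Pivot set = {D,ΔT}, free = {ℓ}
RREF:
  r0: [   1    0    1]
  r1: [   0    1    0]
Fix exponent of ℓ at 1; solve each RREF row for its pivot's exponent:
  r0: exp(D) + (1)·1 = 0 ⇒ exp(D) = -1
  r1: exp(ΔT) + (0)·1 = 0 ⇒ exp(ΔT) = 0
Π_1 = D^-1 · ℓ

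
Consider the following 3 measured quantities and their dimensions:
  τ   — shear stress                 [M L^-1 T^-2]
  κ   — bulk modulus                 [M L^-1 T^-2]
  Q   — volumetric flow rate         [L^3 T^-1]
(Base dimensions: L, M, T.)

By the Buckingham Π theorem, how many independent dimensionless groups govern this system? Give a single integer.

Write exponents as rows L,M,T / cols τ,κ,Q:
  L: [-1 -1  3]
  M: [ 1  1  0]
  T: [-2 -2 -1]
Echelon form has 2 nonzero rows (pivots: τ,Q)
n=3, r=2 ⇒ 1 dimensionless group

1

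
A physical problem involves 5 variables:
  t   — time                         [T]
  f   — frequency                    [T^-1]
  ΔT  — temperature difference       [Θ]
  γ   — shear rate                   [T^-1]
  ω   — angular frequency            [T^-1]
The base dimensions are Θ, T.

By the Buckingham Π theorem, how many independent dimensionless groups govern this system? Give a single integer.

3

Dimensional matrix (Θ×T by t×f×ΔT×γ×ω):
  Θ: [ 0  0  1  0  0]
  T: [ 1 -1  0 -1 -1]
Row reduction gives pivot columns t,ΔT; rank = 2
n=5, r=2 ⇒ 3 dimensionless groups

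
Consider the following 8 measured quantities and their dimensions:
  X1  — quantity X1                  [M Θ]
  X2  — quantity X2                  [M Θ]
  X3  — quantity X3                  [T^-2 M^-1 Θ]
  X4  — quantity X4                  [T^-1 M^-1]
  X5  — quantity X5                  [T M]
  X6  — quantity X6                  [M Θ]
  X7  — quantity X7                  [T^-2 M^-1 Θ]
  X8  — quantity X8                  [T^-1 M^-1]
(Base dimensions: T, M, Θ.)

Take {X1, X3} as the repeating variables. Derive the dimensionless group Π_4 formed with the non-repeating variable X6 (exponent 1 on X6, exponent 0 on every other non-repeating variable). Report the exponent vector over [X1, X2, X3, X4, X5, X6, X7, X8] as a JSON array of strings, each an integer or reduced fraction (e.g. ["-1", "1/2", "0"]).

Exponent matrix [T,M,Θ] × [X1,X2,X3,X4,X5,X6,X7,X8]:
  T: [ 0  0 -2 -1  1  0 -2 -1]
  M: [ 1  1 -1 -1  1  1 -1 -1]
  Θ: [ 1  1  1  0  0  1  1  0]
RREF → pivots at {X1,X3} ⇒ r = 2
Pivot set = {X1,X3}, free = {X2,X4,X5,X6,X7,X8}
RREF:
  r0: [   1    1    0 -1/2  1/2    1    0 -1/2]
  r1: [   0    0    1  1/2 -1/2    0    1  1/2]
  r2: [   0    0    0    0    0    0    0    0]
Fix exponent of X6 at 1, X2 at 0, X4 at 0, X5 at 0, X7 at 0, X8 at 0; solve each RREF row for its pivot's exponent:
  r0: exp(X1) + (1)·1 = 0 ⇒ exp(X1) = -1
  r1: exp(X3) + (0)·1 = 0 ⇒ exp(X3) = 0
Π_4 = X1^-1 · X6

["-1", "0", "0", "0", "0", "1", "0", "0"]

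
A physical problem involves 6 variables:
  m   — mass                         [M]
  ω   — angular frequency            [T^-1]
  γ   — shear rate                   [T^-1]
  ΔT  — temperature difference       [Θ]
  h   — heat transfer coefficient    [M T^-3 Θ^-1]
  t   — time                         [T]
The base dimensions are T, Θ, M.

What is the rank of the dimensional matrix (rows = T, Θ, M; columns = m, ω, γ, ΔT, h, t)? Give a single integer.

Exponent matrix [T,Θ,M] × [m,ω,γ,ΔT,h,t]:
  T: [ 0 -1 -1  0 -3  1]
  Θ: [ 0  0  0  1 -1  0]
  M: [ 1  0  0  0  1  0]
Row reduction gives pivot columns m,ω,ΔT; rank = 3

3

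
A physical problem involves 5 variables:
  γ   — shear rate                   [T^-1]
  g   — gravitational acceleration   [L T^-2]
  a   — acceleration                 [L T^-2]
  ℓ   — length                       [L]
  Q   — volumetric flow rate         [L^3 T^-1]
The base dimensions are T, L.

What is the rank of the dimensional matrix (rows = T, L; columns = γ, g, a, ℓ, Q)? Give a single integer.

2

Write exponents as rows T,L / cols γ,g,a,ℓ,Q:
  T: [-1 -2 -2  0 -1]
  L: [ 0  1  1  1  3]
RREF → pivots at {γ,g} ⇒ r = 2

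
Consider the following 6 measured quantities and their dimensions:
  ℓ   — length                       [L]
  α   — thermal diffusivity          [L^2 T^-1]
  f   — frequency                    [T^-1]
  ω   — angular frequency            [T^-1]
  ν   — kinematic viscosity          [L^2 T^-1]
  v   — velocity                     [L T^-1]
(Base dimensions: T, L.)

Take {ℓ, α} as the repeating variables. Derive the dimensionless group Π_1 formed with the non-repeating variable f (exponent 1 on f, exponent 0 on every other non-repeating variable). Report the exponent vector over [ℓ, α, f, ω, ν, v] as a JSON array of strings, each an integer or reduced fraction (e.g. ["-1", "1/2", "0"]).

Write exponents as rows T,L / cols ℓ,α,f,ω,ν,v:
  T: [ 0 -1 -1 -1 -1 -1]
  L: [ 1  2  0  0  2  1]
RREF → pivots at {ℓ,α} ⇒ r = 2
Repeat: ℓ,α; free: f,ω,ν,v
RREF:
  r0: [   1    0   -2   -2    0   -1]
  r1: [   0    1    1    1    1    1]
Fix exponent of f at 1, ω at 0, ν at 0, v at 0; solve each RREF row for its pivot's exponent:
  r0: exp(ℓ) + (-2)·1 = 0 ⇒ exp(ℓ) = 2
  r1: exp(α) + (1)·1 = 0 ⇒ exp(α) = -1
Π_1 = ℓ^2 · α^-1 · f

["2", "-1", "1", "0", "0", "0"]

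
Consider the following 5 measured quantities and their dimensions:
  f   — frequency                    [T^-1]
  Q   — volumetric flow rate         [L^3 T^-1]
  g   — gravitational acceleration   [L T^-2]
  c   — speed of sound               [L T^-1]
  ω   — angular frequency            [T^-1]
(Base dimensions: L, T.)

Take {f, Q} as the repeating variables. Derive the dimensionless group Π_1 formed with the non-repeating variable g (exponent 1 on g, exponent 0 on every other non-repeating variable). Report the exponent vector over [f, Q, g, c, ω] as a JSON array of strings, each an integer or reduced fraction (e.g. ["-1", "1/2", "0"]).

Dimensional matrix (L×T by f×Q×g×c×ω):
  L: [ 0  3  1  1  0]
  T: [-1 -1 -2 -1 -1]
RREF → pivots at {f,Q} ⇒ r = 2
Pivot set = {f,Q}, free = {g,c,ω}
RREF:
  r0: [   1    0  5/3  2/3    1]
  r1: [   0    1  1/3  1/3    0]
Fix exponent of g at 1, c at 0, ω at 0; solve each RREF row for its pivot's exponent:
  r0: exp(f) + (5/3)·1 = 0 ⇒ exp(f) = -5/3
  r1: exp(Q) + (1/3)·1 = 0 ⇒ exp(Q) = -1/3
Π_1 = f^(-5/3) · Q^(-1/3) · g

["-5/3", "-1/3", "1", "0", "0"]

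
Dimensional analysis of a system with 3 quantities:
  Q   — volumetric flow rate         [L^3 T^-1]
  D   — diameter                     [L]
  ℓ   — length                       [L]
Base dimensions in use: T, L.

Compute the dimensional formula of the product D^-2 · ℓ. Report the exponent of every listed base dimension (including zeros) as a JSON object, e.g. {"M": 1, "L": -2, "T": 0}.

Write exponents as rows T,L / cols Q,D,ℓ:
  T: [-1  0  0]
  L: [ 3  1  1]
  [T]: (-2)·0+(1)·0 = 0
  [L]: (-2)·1+(1)·1 = -1
⇒ L^-1

{"T": 0, "L": -1}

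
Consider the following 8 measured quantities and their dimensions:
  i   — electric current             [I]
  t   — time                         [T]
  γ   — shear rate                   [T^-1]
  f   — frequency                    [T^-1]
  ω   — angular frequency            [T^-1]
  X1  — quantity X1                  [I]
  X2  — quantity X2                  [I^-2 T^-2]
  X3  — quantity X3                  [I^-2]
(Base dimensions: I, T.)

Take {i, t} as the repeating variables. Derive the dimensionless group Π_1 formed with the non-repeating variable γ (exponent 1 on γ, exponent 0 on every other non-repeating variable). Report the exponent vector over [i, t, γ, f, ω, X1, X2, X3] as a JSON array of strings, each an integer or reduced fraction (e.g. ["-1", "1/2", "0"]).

["0", "1", "1", "0", "0", "0", "0", "0"]

Exponent matrix [I,T] × [i,t,γ,f,ω,X1,X2,X3]:
  I: [ 1  0  0  0  0  1 -2 -2]
  T: [ 0  1 -1 -1 -1  0 -2  0]
RREF → pivots at {i,t} ⇒ r = 2
Repeat: i,t; free: γ,f,ω,X1,X2,X3
RREF:
  r0: [   1    0    0    0    0    1   -2   -2]
  r1: [   0    1   -1   -1   -1    0   -2    0]
Fix exponent of γ at 1, f at 0, ω at 0, X1 at 0, X2 at 0, X3 at 0; solve each RREF row for its pivot's exponent:
  r0: exp(i) + (0)·1 = 0 ⇒ exp(i) = 0
  r1: exp(t) + (-1)·1 = 0 ⇒ exp(t) = 1
Π_1 = t · γ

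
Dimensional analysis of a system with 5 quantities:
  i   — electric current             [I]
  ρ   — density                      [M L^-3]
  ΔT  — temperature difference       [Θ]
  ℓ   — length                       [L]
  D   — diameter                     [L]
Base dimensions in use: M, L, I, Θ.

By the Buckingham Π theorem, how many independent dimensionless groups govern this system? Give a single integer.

Write exponents as rows M,L,I,Θ / cols i,ρ,ΔT,ℓ,D:
  M: [ 0  1  0  0  0]
  L: [ 0 -3  0  1  1]
  I: [ 1  0  0  0  0]
  Θ: [ 0  0  1  0  0]
RREF → pivots at {i,ρ,ΔT,ℓ} ⇒ r = 4
5 vars − rank 4 = 1 Π group

1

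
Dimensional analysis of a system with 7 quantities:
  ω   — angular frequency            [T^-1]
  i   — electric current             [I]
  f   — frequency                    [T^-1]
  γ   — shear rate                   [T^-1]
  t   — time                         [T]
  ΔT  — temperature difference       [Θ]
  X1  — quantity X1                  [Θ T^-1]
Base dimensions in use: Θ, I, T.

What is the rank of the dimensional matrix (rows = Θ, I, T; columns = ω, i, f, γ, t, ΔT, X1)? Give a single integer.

3

Write exponents as rows Θ,I,T / cols ω,i,f,γ,t,ΔT,X1:
  Θ: [ 0  0  0  0  0  1  1]
  I: [ 0  1  0  0  0  0  0]
  T: [-1  0 -1 -1  1  0 -1]
RREF → pivots at {ω,i,ΔT} ⇒ r = 3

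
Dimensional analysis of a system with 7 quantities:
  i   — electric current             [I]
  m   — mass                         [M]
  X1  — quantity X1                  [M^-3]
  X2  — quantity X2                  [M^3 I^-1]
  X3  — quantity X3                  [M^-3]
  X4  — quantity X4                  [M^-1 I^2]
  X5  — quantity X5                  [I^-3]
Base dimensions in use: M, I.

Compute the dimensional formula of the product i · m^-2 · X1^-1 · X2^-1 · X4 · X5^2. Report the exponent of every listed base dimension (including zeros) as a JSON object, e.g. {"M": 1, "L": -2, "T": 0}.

{"M": -3, "I": -2}

Write exponents as rows M,I / cols i,m,X1,X2,X3,X4,X5:
  M: [ 0  1 -3  3 -3 -1  0]
  I: [ 1  0  0 -1  0  2 -3]
  [M]: (1)·0+(-2)·1+(-1)·-3+(-1)·3+(1)·-1+(2)·0 = -3
  [I]: (1)·1+(-2)·0+(-1)·0+(-1)·-1+(1)·2+(2)·-3 = -2
⇒ M^-3 I^-2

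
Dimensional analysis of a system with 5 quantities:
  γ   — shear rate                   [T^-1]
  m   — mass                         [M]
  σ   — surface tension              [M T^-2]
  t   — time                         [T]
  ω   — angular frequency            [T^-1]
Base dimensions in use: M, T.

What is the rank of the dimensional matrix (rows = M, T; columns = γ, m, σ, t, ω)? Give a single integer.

2

Write exponents as rows M,T / cols γ,m,σ,t,ω:
  M: [ 0  1  1  0  0]
  T: [-1  0 -2  1 -1]
Row reduction gives pivot columns γ,m; rank = 2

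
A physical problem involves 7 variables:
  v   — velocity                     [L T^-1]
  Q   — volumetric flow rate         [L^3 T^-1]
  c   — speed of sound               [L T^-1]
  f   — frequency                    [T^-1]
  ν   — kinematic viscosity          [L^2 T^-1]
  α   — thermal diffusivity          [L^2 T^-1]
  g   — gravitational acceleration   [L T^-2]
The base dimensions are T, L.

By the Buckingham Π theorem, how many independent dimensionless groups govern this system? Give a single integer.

Exponent matrix [T,L] × [v,Q,c,f,ν,α,g]:
  T: [-1 -1 -1 -1 -1 -1 -2]
  L: [ 1  3  1  0  2  2  1]
RREF → pivots at {v,Q} ⇒ r = 2
Π count = n − r = 7 − 2 = 5

5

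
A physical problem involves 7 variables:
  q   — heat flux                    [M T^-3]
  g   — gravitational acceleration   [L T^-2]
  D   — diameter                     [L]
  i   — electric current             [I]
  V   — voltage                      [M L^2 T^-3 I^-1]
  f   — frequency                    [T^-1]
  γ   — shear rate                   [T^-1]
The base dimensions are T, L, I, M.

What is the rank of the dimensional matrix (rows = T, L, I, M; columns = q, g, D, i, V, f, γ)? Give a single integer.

Write exponents as rows T,L,I,M / cols q,g,D,i,V,f,γ:
  T: [-3 -2  0  0 -3 -1 -1]
  L: [ 0  1  1  0  2  0  0]
  I: [ 0  0  0  1 -1  0  0]
  M: [ 1  0  0  0  1  0  0]
RREF → pivots at {q,g,D,i} ⇒ r = 4

4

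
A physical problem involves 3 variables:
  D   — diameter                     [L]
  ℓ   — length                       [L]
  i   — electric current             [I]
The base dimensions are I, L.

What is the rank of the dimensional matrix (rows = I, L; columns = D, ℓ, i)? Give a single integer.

2

Exponent matrix [I,L] × [D,ℓ,i]:
  I: [ 0  0  1]
  L: [ 1  1  0]
RREF → pivots at {D,i} ⇒ r = 2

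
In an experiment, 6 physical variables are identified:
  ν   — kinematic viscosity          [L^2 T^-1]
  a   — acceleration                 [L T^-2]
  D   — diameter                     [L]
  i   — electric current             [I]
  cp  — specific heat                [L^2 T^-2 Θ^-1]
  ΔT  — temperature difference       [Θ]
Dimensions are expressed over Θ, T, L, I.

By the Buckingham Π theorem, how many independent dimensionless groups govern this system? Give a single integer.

Dimensional matrix (Θ×T×L×I by ν×a×D×i×cp×ΔT):
  Θ: [ 0  0  0  0 -1  1]
  T: [-1 -2  0  0 -2  0]
  L: [ 2  1  1  0  2  0]
  I: [ 0  0  0  1  0  0]
Echelon form has 4 nonzero rows (pivots: ν,a,i,cp)
Π count = n − r = 6 − 4 = 2

2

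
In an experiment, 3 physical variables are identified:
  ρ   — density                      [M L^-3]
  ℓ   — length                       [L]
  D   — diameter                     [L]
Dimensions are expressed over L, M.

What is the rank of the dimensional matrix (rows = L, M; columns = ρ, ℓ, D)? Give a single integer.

Write exponents as rows L,M / cols ρ,ℓ,D:
  L: [-3  1  1]
  M: [ 1  0  0]
Echelon form has 2 nonzero rows (pivots: ρ,ℓ)

2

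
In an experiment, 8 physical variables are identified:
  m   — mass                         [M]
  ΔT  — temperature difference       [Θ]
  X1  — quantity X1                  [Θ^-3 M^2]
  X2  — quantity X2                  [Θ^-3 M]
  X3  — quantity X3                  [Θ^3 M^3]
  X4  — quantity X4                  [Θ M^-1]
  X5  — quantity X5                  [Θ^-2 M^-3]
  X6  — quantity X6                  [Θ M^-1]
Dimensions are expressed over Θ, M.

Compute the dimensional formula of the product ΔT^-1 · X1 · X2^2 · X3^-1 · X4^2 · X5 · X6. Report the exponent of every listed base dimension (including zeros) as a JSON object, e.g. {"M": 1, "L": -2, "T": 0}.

Dimensional matrix (Θ×M by m×ΔT×X1×X2×X3×X4×X5×X6):
  Θ: [ 0  1 -3 -3  3  1 -2  1]
  M: [ 1  0  2  1  3 -1 -3 -1]
  [Θ]: (-1)·1+(1)·-3+(2)·-3+(-1)·3+(2)·1+(1)·-2+(1)·1 = -12
  [M]: (-1)·0+(1)·2+(2)·1+(-1)·3+(2)·-1+(1)·-3+(1)·-1 = -5
⇒ Θ^-12 M^-5

{"Θ": -12, "M": -5}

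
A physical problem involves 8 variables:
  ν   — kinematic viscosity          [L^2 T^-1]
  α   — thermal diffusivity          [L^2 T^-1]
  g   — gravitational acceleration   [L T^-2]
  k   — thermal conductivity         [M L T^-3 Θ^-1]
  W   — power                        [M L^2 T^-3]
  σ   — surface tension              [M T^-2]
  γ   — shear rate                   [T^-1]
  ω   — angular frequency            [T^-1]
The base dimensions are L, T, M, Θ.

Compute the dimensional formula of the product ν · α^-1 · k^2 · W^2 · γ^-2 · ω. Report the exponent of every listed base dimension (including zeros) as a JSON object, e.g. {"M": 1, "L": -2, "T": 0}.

Exponent matrix [L,T,M,Θ] × [ν,α,g,k,W,σ,γ,ω]:
  L: [ 2  2  1  1  2  0  0  0]
  T: [-1 -1 -2 -3 -3 -2 -1 -1]
  M: [ 0  0  0  1  1  1  0  0]
  Θ: [ 0  0  0 -1  0  0  0  0]
  [L]: (1)·2+(-1)·2+(2)·1+(2)·2+(-2)·0+(1)·0 = 6
  [T]: (1)·-1+(-1)·-1+(2)·-3+(2)·-3+(-2)·-1+(1)·-1 = -11
  [M]: (1)·0+(-1)·0+(2)·1+(2)·1+(-2)·0+(1)·0 = 4
  [Θ]: (1)·0+(-1)·0+(2)·-1+(2)·0+(-2)·0+(1)·0 = -2
⇒ L^6 T^-11 M^4 Θ^-2

{"L": 6, "T": -11, "M": 4, "Θ": -2}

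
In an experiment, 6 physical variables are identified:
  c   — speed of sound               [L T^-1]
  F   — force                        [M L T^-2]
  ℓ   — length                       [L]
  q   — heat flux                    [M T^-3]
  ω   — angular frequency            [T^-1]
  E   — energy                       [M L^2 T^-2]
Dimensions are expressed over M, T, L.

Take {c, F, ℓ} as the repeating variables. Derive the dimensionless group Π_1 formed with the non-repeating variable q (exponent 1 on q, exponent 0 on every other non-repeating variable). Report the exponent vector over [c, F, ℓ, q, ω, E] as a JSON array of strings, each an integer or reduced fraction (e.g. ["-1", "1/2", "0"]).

["-1", "-1", "2", "1", "0", "0"]

Write exponents as rows M,T,L / cols c,F,ℓ,q,ω,E:
  M: [ 0  1  0  1  0  1]
  T: [-1 -2  0 -3 -1 -2]
  L: [ 1  1  1  0  0  2]
Echelon form has 3 nonzero rows (pivots: c,F,ℓ)
Repeat: c,F,ℓ; free: q,ω,E
RREF:
  r0: [   1    0    0    1    1    0]
  r1: [   0    1    0    1    0    1]
  r2: [   0    0    1   -2   -1    1]
Fix exponent of q at 1, ω at 0, E at 0; solve each RREF row for its pivot's exponent:
  r0: exp(c) + (1)·1 = 0 ⇒ exp(c) = -1
  r1: exp(F) + (1)·1 = 0 ⇒ exp(F) = -1
  r2: exp(ℓ) + (-2)·1 = 0 ⇒ exp(ℓ) = 2
Π_1 = c^-1 · F^-1 · ℓ^2 · q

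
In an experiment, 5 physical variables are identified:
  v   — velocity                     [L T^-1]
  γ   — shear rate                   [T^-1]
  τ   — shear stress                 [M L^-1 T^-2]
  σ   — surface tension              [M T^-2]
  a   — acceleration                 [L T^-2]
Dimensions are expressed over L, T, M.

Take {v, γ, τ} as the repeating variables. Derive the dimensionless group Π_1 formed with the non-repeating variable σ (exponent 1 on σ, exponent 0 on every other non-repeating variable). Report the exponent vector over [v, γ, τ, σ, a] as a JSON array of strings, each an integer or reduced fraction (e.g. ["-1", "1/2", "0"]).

Write exponents as rows L,T,M / cols v,γ,τ,σ,a:
  L: [ 1  0 -1  0  1]
  T: [-1 -1 -2 -2 -2]
  M: [ 0  0  1  1  0]
RREF → pivots at {v,γ,τ} ⇒ r = 3
Pivot set = {v,γ,τ}, free = {σ,a}
RREF:
  r0: [   1    0    0    1    1]
  r1: [   0    1    0   -1    1]
  r2: [   0    0    1    1    0]
Fix exponent of σ at 1, a at 0; solve each RREF row for its pivot's exponent:
  r0: exp(v) + (1)·1 = 0 ⇒ exp(v) = -1
  r1: exp(γ) + (-1)·1 = 0 ⇒ exp(γ) = 1
  r2: exp(τ) + (1)·1 = 0 ⇒ exp(τ) = -1
Π_1 = v^-1 · γ · τ^-1 · σ

["-1", "1", "-1", "1", "0"]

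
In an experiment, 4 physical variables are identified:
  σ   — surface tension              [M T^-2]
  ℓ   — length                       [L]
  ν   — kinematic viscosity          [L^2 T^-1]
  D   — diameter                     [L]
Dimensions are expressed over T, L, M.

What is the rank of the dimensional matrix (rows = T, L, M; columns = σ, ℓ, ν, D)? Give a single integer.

3

Exponent matrix [T,L,M] × [σ,ℓ,ν,D]:
  T: [-2  0 -1  0]
  L: [ 0  1  2  1]
  M: [ 1  0  0  0]
RREF → pivots at {σ,ℓ,ν} ⇒ r = 3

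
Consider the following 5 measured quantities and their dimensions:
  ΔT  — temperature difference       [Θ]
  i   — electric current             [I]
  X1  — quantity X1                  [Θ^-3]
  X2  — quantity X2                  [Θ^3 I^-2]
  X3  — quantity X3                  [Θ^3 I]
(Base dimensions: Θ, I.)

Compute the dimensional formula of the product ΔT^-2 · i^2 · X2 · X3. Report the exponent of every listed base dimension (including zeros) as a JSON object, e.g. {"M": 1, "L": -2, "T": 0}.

Dimensional matrix (Θ×I by ΔT×i×X1×X2×X3):
  Θ: [ 1  0 -3  3  3]
  I: [ 0  1  0 -2  1]
  [Θ]: (-2)·1+(2)·0+(1)·3+(1)·3 = 4
  [I]: (-2)·0+(2)·1+(1)·-2+(1)·1 = 1
⇒ Θ^4 I

{"Θ": 4, "I": 1}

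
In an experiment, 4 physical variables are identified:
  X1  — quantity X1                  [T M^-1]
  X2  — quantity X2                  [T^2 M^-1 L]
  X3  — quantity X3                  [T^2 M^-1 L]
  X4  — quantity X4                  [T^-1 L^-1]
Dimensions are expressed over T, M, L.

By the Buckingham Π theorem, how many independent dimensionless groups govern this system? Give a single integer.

2

Exponent matrix [T,M,L] × [X1,X2,X3,X4]:
  T: [ 1  2  2 -1]
  M: [-1 -1 -1  0]
  L: [ 0  1  1 -1]
Row reduction gives pivot columns X1,X2; rank = 2
4 vars − rank 2 = 2 Π groups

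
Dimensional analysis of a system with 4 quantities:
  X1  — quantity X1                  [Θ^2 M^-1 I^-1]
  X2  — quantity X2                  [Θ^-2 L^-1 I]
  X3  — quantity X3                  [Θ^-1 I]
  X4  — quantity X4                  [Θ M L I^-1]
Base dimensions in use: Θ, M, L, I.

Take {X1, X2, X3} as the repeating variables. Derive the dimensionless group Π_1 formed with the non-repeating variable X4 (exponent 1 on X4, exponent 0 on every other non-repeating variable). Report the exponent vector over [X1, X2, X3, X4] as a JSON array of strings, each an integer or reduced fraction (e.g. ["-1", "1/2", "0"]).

["1", "1", "1", "1"]

Exponent matrix [Θ,M,L,I] × [X1,X2,X3,X4]:
  Θ: [ 2 -2 -1  1]
  M: [-1  0  0  1]
  L: [ 0 -1  0  1]
  I: [-1  1  1 -1]
RREF → pivots at {X1,X2,X3} ⇒ r = 3
Pivot set = {X1,X2,X3}, free = {X4}
RREF:
  r0: [   1    0    0   -1]
  r1: [   0    1    0   -1]
  r2: [   0    0    1   -1]
  r3: [   0    0    0    0]
Fix exponent of X4 at 1; solve each RREF row for its pivot's exponent:
  r0: exp(X1) + (-1)·1 = 0 ⇒ exp(X1) = 1
  r1: exp(X2) + (-1)·1 = 0 ⇒ exp(X2) = 1
  r2: exp(X3) + (-1)·1 = 0 ⇒ exp(X3) = 1
Π_1 = X1 · X2 · X3 · X4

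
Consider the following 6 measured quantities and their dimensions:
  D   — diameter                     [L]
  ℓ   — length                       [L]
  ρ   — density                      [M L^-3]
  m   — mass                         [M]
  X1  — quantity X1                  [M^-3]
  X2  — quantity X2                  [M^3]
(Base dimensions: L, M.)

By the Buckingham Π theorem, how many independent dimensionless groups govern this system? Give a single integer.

4

Exponent matrix [L,M] × [D,ℓ,ρ,m,X1,X2]:
  L: [ 1  1 -3  0  0  0]
  M: [ 0  0  1  1 -3  3]
Row reduction gives pivot columns D,ρ; rank = 2
n=6, r=2 ⇒ 4 dimensionless groups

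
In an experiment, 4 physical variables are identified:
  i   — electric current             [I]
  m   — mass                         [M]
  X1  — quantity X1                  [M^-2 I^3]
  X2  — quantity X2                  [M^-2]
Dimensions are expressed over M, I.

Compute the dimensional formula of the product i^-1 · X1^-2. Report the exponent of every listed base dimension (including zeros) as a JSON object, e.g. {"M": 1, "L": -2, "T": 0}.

Write exponents as rows M,I / cols i,m,X1,X2:
  M: [ 0  1 -2 -2]
  I: [ 1  0  3  0]
  [M]: (-1)·0+(-2)·-2 = 4
  [I]: (-1)·1+(-2)·3 = -7
⇒ M^4 I^-7

{"M": 4, "I": -7}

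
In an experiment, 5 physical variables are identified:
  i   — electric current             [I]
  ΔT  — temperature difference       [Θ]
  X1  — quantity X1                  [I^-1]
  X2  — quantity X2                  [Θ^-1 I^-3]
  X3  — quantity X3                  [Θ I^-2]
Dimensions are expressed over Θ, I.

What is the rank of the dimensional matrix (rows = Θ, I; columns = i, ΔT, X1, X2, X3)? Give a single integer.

2

Dimensional matrix (Θ×I by i×ΔT×X1×X2×X3):
  Θ: [ 0  1  0 -1  1]
  I: [ 1  0 -1 -3 -2]
Row reduction gives pivot columns i,ΔT; rank = 2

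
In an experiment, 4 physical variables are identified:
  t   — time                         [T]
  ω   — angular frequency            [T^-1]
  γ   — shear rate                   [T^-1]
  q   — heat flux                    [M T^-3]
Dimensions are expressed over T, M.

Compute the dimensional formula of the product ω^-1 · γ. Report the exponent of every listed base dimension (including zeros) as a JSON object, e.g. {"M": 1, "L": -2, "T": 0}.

{"T": 0, "M": 0}

Write exponents as rows T,M / cols t,ω,γ,q:
  T: [ 1 -1 -1 -3]
  M: [ 0  0  0  1]
  [T]: (-1)·-1+(1)·-1 = 0
  [M]: (-1)·0+(1)·0 = 0
⇒ 1 (dimensionless)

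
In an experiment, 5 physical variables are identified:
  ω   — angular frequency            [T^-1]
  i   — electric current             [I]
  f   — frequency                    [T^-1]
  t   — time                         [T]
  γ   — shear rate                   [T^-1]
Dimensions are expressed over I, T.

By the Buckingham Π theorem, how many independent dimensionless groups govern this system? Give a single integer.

3

Exponent matrix [I,T] × [ω,i,f,t,γ]:
  I: [ 0  1  0  0  0]
  T: [-1  0 -1  1 -1]
RREF → pivots at {ω,i} ⇒ r = 2
n=5, r=2 ⇒ 3 dimensionless groups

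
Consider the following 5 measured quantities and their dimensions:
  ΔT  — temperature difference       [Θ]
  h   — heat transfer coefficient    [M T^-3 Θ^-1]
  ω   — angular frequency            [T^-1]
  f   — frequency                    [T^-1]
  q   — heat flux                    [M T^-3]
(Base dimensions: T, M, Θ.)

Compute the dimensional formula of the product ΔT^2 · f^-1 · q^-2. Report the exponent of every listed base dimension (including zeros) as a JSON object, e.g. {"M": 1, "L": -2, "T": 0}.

{"T": 7, "M": -2, "Θ": 2}

Exponent matrix [T,M,Θ] × [ΔT,h,ω,f,q]:
  T: [ 0 -3 -1 -1 -3]
  M: [ 0  1  0  0  1]
  Θ: [ 1 -1  0  0  0]
  [T]: (2)·0+(-1)·-1+(-2)·-3 = 7
  [M]: (2)·0+(-1)·0+(-2)·1 = -2
  [Θ]: (2)·1+(-1)·0+(-2)·0 = 2
⇒ T^7 M^-2 Θ^2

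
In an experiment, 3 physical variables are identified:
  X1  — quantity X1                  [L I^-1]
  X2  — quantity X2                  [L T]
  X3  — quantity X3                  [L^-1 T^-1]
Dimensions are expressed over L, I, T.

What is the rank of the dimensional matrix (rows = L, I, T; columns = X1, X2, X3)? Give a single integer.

2

Exponent matrix [L,I,T] × [X1,X2,X3]:
  L: [ 1  1 -1]
  I: [-1  0  0]
  T: [ 0  1 -1]
RREF → pivots at {X1,X2} ⇒ r = 2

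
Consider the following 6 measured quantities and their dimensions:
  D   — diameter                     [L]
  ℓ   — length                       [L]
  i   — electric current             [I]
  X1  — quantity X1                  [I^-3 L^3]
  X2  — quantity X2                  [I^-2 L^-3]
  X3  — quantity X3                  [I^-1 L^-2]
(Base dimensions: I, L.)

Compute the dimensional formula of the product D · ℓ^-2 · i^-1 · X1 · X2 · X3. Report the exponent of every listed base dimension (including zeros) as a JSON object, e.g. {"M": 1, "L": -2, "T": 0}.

{"I": -7, "L": -3}

Write exponents as rows I,L / cols D,ℓ,i,X1,X2,X3:
  I: [ 0  0  1 -3 -2 -1]
  L: [ 1  1  0  3 -3 -2]
  [I]: (1)·0+(-2)·0+(-1)·1+(1)·-3+(1)·-2+(1)·-1 = -7
  [L]: (1)·1+(-2)·1+(-1)·0+(1)·3+(1)·-3+(1)·-2 = -3
⇒ I^-7 L^-3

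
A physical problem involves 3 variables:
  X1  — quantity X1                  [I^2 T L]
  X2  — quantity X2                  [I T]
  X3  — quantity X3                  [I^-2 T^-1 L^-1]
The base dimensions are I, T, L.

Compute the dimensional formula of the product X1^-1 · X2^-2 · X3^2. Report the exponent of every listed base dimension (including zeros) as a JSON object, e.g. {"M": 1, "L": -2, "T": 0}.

Write exponents as rows I,T,L / cols X1,X2,X3:
  I: [ 2  1 -2]
  T: [ 1  1 -1]
  L: [ 1  0 -1]
  [I]: (-1)·2+(-2)·1+(2)·-2 = -8
  [T]: (-1)·1+(-2)·1+(2)·-1 = -5
  [L]: (-1)·1+(-2)·0+(2)·-1 = -3
⇒ I^-8 T^-5 L^-3

{"I": -8, "T": -5, "L": -3}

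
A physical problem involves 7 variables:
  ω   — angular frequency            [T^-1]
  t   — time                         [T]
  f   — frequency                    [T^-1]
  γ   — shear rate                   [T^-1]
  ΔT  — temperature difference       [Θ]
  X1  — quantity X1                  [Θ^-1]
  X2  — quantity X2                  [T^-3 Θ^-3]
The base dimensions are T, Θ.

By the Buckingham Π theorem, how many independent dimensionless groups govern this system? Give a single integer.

Write exponents as rows T,Θ / cols ω,t,f,γ,ΔT,X1,X2:
  T: [-1  1 -1 -1  0  0 -3]
  Θ: [ 0  0  0  0  1 -1 -3]
Echelon form has 2 nonzero rows (pivots: ω,ΔT)
Π count = n − r = 7 − 2 = 5

5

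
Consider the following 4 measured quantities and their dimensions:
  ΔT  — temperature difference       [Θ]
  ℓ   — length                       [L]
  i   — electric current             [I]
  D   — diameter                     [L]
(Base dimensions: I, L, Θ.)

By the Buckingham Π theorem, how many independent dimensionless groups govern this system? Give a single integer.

Exponent matrix [I,L,Θ] × [ΔT,ℓ,i,D]:
  I: [ 0  0  1  0]
  L: [ 0  1  0  1]
  Θ: [ 1  0  0  0]
Echelon form has 3 nonzero rows (pivots: ΔT,ℓ,i)
Π count = n − r = 4 − 3 = 1

1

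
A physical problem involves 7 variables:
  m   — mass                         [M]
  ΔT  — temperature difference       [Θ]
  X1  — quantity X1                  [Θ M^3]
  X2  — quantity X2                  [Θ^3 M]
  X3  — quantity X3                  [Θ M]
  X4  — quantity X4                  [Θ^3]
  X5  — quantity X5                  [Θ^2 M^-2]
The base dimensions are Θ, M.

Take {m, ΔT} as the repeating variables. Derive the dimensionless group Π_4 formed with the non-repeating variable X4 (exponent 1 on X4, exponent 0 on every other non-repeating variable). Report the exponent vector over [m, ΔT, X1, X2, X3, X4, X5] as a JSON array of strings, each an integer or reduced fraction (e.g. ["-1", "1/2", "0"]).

["0", "-3", "0", "0", "0", "1", "0"]

Exponent matrix [Θ,M] × [m,ΔT,X1,X2,X3,X4,X5]:
  Θ: [ 0  1  1  3  1  3  2]
  M: [ 1  0  3  1  1  0 -2]
Echelon form has 2 nonzero rows (pivots: m,ΔT)
Repeat: m,ΔT; free: X1,X2,X3,X4,X5
RREF:
  r0: [   1    0    3    1    1    0   -2]
  r1: [   0    1    1    3    1    3    2]
Fix exponent of X4 at 1, X1 at 0, X2 at 0, X3 at 0, X5 at 0; solve each RREF row for its pivot's exponent:
  r0: exp(m) + (0)·1 = 0 ⇒ exp(m) = 0
  r1: exp(ΔT) + (3)·1 = 0 ⇒ exp(ΔT) = -3
Π_4 = ΔT^-3 · X4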